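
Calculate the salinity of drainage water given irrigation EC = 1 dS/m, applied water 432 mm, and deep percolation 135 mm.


EC_dw = EC_iw * D_iw / D_dw
EC_dw = 1 * 432 / 135
EC_dw = 432 / 135

3.2000 dS/m


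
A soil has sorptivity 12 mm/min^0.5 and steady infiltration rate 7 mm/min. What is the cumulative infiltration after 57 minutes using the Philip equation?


F = S*sqrt(t) + A*t
F = 12*sqrt(57) + 7*57
F = 12*7.549834 + 399

489.5980 mm


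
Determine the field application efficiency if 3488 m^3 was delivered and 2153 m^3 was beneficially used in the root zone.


Ea = V_root / V_field * 100 = 2153 / 3488 * 100 = 61.7259%

61.7259 %


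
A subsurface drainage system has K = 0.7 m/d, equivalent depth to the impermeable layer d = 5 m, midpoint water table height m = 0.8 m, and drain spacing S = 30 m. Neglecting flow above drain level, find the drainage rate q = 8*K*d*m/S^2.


q = 8*K*d*m/S^2
q = 8*0.7*5*0.8/30^2
q = 22.4000 / 900

0.0249 m/d


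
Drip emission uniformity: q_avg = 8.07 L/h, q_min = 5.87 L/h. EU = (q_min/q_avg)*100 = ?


EU = (q_min/q_avg)*100 = (5.87/8.07)*100 = 72.7385%

72.7385 %


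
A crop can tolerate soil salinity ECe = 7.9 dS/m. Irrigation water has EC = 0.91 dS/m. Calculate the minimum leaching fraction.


LR = ECiw / (5*ECe - ECiw)
LR = 0.91 / (5*7.9 - 0.91)
LR = 0.91 / 38.5900

0.0236


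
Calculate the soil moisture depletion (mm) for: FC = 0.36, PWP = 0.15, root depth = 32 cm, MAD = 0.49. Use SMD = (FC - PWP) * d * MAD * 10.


SMD = (FC - PWP) * d * MAD * 10
SMD = (0.36 - 0.15) * 32 * 0.49 * 10
SMD = 0.2100 * 32 * 0.49 * 10

32.9280 mm


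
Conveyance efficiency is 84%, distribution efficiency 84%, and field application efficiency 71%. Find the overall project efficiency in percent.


Ec = 0.84, Eb = 0.84, Ea = 0.71
E = 0.84 * 0.84 * 0.71 * 100 = 50.0976%

50.0976 %


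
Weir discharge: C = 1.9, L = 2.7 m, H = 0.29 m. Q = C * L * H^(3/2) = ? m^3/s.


Q = C * L * H^(3/2) = 1.9 * 2.7 * 0.29^1.5 = 1.9 * 2.7 * 0.156170

0.8012 m^3/s


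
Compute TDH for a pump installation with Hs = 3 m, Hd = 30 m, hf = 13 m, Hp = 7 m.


TDH = Hs + Hd + hf + Hp = 3 + 30 + 13 + 7 = 53

53 m


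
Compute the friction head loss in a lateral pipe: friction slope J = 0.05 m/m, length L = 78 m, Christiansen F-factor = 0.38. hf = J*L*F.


hf = J * L * F = 0.05 * 78 * 0.38 = 1.4820 m

1.4820 m


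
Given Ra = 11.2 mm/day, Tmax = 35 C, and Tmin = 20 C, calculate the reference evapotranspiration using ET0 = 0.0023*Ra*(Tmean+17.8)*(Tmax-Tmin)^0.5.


Tmean = (Tmax + Tmin)/2 = (35 + 20)/2 = 27.5
ET0 = 0.0023 * 11.2 * (27.5 + 17.8) * sqrt(35 - 20)
ET0 = 0.0023 * 11.2 * 45.3 * 3.872983

4.5195 mm/day


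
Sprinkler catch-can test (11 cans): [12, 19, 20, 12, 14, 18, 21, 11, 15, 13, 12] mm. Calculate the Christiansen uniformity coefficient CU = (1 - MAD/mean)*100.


mean = 15.181818 mm
MAD = 3.140496 mm
CU = (1 - 3.140496/15.181818)*100

79.3141 %


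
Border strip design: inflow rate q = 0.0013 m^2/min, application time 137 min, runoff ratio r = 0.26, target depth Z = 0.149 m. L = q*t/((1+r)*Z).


L = q*t/((1+r)*Z)
L = 0.0013*137/((1+0.26)*0.149)
L = 0.1781/0.18774

0.9487 m


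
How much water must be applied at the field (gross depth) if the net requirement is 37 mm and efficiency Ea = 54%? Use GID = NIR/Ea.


Ea = 54% = 0.54
GID = NIR / Ea = 37 / 0.54 = 68.5185 mm

68.5185 mm


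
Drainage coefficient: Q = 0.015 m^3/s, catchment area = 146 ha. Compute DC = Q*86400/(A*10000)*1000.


DC = Q * 86400 / (A * 10000) * 1000
DC = 0.015 * 86400 / (146 * 10000) * 1000
DC = 1296000.0000 / 1460000

0.8877 mm/day


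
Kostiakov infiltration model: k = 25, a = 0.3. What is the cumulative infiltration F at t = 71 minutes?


F = k * t^a = 25 * 71^0.3
F = 25 * 3.592341

89.8085 mm


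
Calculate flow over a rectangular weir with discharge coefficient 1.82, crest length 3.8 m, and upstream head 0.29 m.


Q = C * L * H^(3/2) = 1.82 * 3.8 * 0.29^1.5 = 1.82 * 3.8 * 0.156170

1.0801 m^3/s


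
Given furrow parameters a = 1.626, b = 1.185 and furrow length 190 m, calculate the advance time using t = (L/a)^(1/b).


t = (L/a)^(1/b)
t = (190/1.626)^(1/1.185)
t = 116.851169^(1/1.185)

55.5697 min


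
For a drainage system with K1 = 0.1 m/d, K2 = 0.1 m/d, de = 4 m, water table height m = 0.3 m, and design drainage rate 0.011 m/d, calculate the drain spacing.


S^2 = 8*K2*de*m/q + 4*K1*m^2/q
S^2 = 8*0.1*4*0.3/0.011 + 4*0.1*0.3^2/0.011
S = sqrt(90.5455)

9.5155 m


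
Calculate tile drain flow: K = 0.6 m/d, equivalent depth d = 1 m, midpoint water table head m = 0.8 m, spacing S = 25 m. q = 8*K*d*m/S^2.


q = 8*K*d*m/S^2
q = 8*0.6*1*0.8/25^2
q = 3.8400 / 625

0.0061 m/d


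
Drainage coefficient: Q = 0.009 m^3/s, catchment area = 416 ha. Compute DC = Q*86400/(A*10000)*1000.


DC = Q * 86400 / (A * 10000) * 1000
DC = 0.009 * 86400 / (416 * 10000) * 1000
DC = 777600.0000 / 4160000

0.1869 mm/day


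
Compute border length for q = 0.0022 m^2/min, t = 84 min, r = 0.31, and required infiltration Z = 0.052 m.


L = q*t/((1+r)*Z)
L = 0.0022*84/((1+0.31)*0.052)
L = 0.1848/0.06812

2.7129 m


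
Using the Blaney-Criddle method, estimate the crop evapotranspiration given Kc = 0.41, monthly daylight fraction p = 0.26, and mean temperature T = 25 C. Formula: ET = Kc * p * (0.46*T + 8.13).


ET = Kc * p * (0.46*T + 8.13)
ET = 0.41 * 0.26 * (0.46*25 + 8.13)
ET = 0.41 * 0.26 * 19.6300

2.0926 mm/day


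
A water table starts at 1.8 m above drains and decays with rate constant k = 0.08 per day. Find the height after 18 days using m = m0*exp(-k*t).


m = m0 * exp(-k*t)
m = 1.8 * exp(-0.08 * 18)
m = 1.8 * exp(-1.4400)

0.4265 m


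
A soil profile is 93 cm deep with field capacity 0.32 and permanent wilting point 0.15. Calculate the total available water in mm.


AWC = (FC - PWP) * d * 10
AWC = (0.32 - 0.15) * 93 * 10
AWC = 0.1700 * 93 * 10

158.1000 mm


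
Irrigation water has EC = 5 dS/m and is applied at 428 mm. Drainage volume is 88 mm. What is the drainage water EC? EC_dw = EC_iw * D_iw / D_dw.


EC_dw = EC_iw * D_iw / D_dw
EC_dw = 5 * 428 / 88
EC_dw = 2140 / 88

24.3182 dS/m


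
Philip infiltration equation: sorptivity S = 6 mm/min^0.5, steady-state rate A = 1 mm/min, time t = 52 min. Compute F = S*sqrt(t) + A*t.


F = S*sqrt(t) + A*t
F = 6*sqrt(52) + 1*52
F = 6*7.211103 + 52

95.2666 mm


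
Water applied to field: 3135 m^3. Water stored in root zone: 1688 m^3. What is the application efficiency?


Ea = V_root / V_field * 100 = 1688 / 3135 * 100 = 53.8437%

53.8437 %


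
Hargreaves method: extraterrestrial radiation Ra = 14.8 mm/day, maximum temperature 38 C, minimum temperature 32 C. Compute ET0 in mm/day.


Tmean = (Tmax + Tmin)/2 = (38 + 32)/2 = 35.0
ET0 = 0.0023 * 14.8 * (35.0 + 17.8) * sqrt(38 - 32)
ET0 = 0.0023 * 14.8 * 52.8 * 2.449490

4.4025 mm/day


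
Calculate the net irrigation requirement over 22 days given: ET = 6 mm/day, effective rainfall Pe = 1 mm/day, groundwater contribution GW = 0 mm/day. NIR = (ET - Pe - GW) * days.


Daily deficit = ET - Pe - GW = 6 - 1 - 0 = 5 mm/day
NIR = 5 * 22 = 110 mm

110.0000 mm


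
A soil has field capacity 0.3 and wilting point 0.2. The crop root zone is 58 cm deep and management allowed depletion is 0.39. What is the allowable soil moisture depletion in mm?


SMD = (FC - PWP) * d * MAD * 10
SMD = (0.3 - 0.2) * 58 * 0.39 * 10
SMD = 0.1000 * 58 * 0.39 * 10

22.6200 mm


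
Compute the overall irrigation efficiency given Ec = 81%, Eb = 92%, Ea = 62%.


Ec = 0.81, Eb = 0.92, Ea = 0.62
E = 0.81 * 0.92 * 0.62 * 100 = 46.2024%

46.2024 %


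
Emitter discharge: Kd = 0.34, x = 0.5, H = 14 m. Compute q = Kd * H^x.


q = Kd * H^x = 0.34 * 14^0.5 = 0.34 * 3.741657

1.2722 L/h


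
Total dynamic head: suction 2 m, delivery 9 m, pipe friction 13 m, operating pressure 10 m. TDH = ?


TDH = Hs + Hd + hf + Hp = 2 + 9 + 13 + 10 = 34

34 m


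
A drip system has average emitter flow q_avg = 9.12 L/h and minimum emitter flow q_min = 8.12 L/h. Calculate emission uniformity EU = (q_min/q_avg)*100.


EU = (q_min/q_avg)*100 = (8.12/9.12)*100 = 89.0351%

89.0351 %


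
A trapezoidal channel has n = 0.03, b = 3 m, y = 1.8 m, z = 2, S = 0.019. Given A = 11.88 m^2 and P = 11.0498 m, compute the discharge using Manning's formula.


R = A/P = 11.88/11.0498 = 1.075133
Q = (1/0.03) * 11.88 * 1.075133^(2/3) * 0.019^0.5

57.2858 m^3/s


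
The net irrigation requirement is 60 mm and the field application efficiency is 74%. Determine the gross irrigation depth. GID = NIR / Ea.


Ea = 74% = 0.74
GID = NIR / Ea = 60 / 0.74 = 81.0811 mm

81.0811 mm


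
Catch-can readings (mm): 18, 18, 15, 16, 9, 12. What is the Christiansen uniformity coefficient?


mean = 14.666667 mm
MAD = 2.777778 mm
CU = (1 - 2.777778/14.666667)*100

81.0606 %


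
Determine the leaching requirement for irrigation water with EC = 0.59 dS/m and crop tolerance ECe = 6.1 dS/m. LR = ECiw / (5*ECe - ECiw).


LR = ECiw / (5*ECe - ECiw)
LR = 0.59 / (5*6.1 - 0.59)
LR = 0.59 / 29.9100

0.0197


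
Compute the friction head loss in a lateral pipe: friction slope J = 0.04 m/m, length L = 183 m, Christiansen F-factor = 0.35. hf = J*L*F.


hf = J * L * F = 0.04 * 183 * 0.35 = 2.5620 m

2.5620 m


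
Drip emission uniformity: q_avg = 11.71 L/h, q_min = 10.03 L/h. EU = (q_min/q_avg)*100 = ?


EU = (q_min/q_avg)*100 = (10.03/11.71)*100 = 85.6533%

85.6533 %


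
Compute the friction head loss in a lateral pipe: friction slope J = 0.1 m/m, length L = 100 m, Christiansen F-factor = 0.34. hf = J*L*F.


hf = J * L * F = 0.1 * 100 * 0.34 = 3.4000 m

3.4000 m


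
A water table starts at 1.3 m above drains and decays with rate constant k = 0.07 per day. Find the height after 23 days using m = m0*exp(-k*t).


m = m0 * exp(-k*t)
m = 1.3 * exp(-0.07 * 23)
m = 1.3 * exp(-1.6100)

0.2599 m


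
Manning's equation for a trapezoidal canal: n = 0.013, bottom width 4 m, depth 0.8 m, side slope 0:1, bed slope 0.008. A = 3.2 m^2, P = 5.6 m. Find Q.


R = A/P = 3.2/5.6 = 0.571429
Q = (1/0.013) * 3.2 * 0.571429^(2/3) * 0.008^0.5

15.1610 m^3/s


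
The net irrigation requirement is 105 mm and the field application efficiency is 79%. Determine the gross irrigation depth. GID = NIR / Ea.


Ea = 79% = 0.79
GID = NIR / Ea = 105 / 0.79 = 132.9114 mm

132.9114 mm


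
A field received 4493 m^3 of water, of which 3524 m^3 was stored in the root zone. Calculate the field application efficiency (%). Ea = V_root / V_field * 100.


Ea = V_root / V_field * 100 = 3524 / 4493 * 100 = 78.4331%

78.4331 %


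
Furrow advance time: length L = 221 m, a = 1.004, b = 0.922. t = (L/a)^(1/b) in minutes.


t = (L/a)^(1/b)
t = (221/1.004)^(1/0.922)
t = 220.119522^(1/0.922)

347.4117 min


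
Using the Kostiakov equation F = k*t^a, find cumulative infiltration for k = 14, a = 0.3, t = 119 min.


F = k * t^a = 14 * 119^0.3
F = 14 * 4.194344

58.7208 mm


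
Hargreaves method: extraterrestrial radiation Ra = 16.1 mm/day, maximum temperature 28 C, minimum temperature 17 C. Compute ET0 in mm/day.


Tmean = (Tmax + Tmin)/2 = (28 + 17)/2 = 22.5
ET0 = 0.0023 * 16.1 * (22.5 + 17.8) * sqrt(28 - 17)
ET0 = 0.0023 * 16.1 * 40.3 * 3.316625

4.9494 mm/day


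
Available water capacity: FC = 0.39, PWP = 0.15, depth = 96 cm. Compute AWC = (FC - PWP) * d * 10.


AWC = (FC - PWP) * d * 10
AWC = (0.39 - 0.15) * 96 * 10
AWC = 0.2400 * 96 * 10

230.4000 mm


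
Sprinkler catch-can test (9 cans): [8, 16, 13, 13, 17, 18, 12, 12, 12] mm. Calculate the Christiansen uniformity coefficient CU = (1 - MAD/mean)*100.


mean = 13.444444 mm
MAD = 2.370370 mm
CU = (1 - 2.370370/13.444444)*100

82.3691 %


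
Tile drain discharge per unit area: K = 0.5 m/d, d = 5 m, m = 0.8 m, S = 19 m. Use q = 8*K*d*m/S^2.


q = 8*K*d*m/S^2
q = 8*0.5*5*0.8/19^2
q = 16.0000 / 361

0.0443 m/d


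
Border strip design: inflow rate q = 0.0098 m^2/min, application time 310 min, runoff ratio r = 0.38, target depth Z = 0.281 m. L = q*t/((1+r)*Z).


L = q*t/((1+r)*Z)
L = 0.0098*310/((1+0.38)*0.281)
L = 3.038/0.38778

7.8343 m


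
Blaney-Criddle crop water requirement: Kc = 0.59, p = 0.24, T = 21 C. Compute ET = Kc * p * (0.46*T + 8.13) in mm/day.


ET = Kc * p * (0.46*T + 8.13)
ET = 0.59 * 0.24 * (0.46*21 + 8.13)
ET = 0.59 * 0.24 * 17.7900

2.5191 mm/day


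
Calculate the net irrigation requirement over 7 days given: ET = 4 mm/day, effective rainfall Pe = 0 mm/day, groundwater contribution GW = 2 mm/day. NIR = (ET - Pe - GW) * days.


Daily deficit = ET - Pe - GW = 4 - 0 - 2 = 2 mm/day
NIR = 2 * 7 = 14 mm

14.0000 mm


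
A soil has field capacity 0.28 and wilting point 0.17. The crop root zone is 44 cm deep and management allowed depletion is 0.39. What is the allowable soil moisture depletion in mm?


SMD = (FC - PWP) * d * MAD * 10
SMD = (0.28 - 0.17) * 44 * 0.39 * 10
SMD = 0.1100 * 44 * 0.39 * 10

18.8760 mm


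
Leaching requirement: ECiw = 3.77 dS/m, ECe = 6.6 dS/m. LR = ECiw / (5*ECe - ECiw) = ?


LR = ECiw / (5*ECe - ECiw)
LR = 3.77 / (5*6.6 - 3.77)
LR = 3.77 / 29.2300

0.1290


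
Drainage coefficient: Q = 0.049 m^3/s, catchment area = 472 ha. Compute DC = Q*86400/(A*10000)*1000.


DC = Q * 86400 / (A * 10000) * 1000
DC = 0.049 * 86400 / (472 * 10000) * 1000
DC = 4233600.0000 / 4720000

0.8969 mm/day


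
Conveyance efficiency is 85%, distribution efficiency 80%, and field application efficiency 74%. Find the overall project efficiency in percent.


Ec = 0.85, Eb = 0.8, Ea = 0.74
E = 0.85 * 0.8 * 0.74 * 100 = 50.3200%

50.3200 %


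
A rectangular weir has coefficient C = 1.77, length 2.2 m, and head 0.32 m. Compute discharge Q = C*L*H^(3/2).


Q = C * L * H^(3/2) = 1.77 * 2.2 * 0.32^1.5 = 1.77 * 2.2 * 0.181019

0.7049 m^3/s


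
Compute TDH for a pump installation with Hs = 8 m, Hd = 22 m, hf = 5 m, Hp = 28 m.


TDH = Hs + Hd + hf + Hp = 8 + 22 + 5 + 28 = 63

63 m


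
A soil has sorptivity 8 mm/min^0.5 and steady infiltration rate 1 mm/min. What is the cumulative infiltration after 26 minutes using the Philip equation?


F = S*sqrt(t) + A*t
F = 8*sqrt(26) + 1*26
F = 8*5.099020 + 26

66.7922 mm


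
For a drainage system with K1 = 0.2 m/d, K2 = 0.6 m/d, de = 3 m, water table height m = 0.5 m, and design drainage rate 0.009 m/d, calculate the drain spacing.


S^2 = 8*K2*de*m/q + 4*K1*m^2/q
S^2 = 8*0.6*3*0.5/0.009 + 4*0.2*0.5^2/0.009
S = sqrt(822.2222)

28.6744 m


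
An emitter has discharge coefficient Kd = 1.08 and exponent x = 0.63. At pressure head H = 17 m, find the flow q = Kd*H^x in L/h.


q = Kd * H^x = 1.08 * 17^0.63 = 1.08 * 5.959129

6.4359 L/h


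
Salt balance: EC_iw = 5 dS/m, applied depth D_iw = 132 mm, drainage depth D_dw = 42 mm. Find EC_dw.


EC_dw = EC_iw * D_iw / D_dw
EC_dw = 5 * 132 / 42
EC_dw = 660 / 42

15.7143 dS/m


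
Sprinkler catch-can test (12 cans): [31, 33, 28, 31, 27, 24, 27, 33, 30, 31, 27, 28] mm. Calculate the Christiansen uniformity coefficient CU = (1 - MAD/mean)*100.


mean = 29.166667 mm
MAD = 2.333333 mm
CU = (1 - 2.333333/29.166667)*100

92.0000 %


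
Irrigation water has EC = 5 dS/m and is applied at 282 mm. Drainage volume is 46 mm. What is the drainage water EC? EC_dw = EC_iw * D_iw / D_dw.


EC_dw = EC_iw * D_iw / D_dw
EC_dw = 5 * 282 / 46
EC_dw = 1410 / 46

30.6522 dS/m


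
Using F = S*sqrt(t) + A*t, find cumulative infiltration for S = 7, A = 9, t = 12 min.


F = S*sqrt(t) + A*t
F = 7*sqrt(12) + 9*12
F = 7*3.464102 + 108

132.2487 mm


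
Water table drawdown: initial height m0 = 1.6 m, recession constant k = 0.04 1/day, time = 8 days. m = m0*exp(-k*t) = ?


m = m0 * exp(-k*t)
m = 1.6 * exp(-0.04 * 8)
m = 1.6 * exp(-0.3200)

1.1618 m


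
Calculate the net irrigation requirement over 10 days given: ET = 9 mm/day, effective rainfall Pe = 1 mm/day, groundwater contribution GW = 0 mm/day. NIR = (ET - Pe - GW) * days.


Daily deficit = ET - Pe - GW = 9 - 1 - 0 = 8 mm/day
NIR = 8 * 10 = 80 mm

80.0000 mm


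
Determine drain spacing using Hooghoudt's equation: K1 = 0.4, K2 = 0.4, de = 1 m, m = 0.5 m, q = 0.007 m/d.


S^2 = 8*K2*de*m/q + 4*K1*m^2/q
S^2 = 8*0.4*1*0.5/0.007 + 4*0.4*0.5^2/0.007
S = sqrt(285.7143)

16.9031 m


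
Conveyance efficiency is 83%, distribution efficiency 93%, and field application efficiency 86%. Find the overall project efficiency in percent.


Ec = 0.83, Eb = 0.93, Ea = 0.86
E = 0.83 * 0.93 * 0.86 * 100 = 66.3834%

66.3834 %


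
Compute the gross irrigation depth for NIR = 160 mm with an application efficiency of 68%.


Ea = 68% = 0.68
GID = NIR / Ea = 160 / 0.68 = 235.2941 mm

235.2941 mm


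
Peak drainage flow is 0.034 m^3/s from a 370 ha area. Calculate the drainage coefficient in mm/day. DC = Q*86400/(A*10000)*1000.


DC = Q * 86400 / (A * 10000) * 1000
DC = 0.034 * 86400 / (370 * 10000) * 1000
DC = 2937600.0000 / 3700000

0.7939 mm/day


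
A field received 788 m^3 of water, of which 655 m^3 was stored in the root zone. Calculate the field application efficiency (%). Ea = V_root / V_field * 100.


Ea = V_root / V_field * 100 = 655 / 788 * 100 = 83.1218%

83.1218 %


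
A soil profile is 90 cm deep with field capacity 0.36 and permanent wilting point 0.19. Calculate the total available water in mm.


AWC = (FC - PWP) * d * 10
AWC = (0.36 - 0.19) * 90 * 10
AWC = 0.1700 * 90 * 10

153.0000 mm


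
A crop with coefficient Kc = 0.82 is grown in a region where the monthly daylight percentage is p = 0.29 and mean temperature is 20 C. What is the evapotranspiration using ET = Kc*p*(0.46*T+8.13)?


ET = Kc * p * (0.46*T + 8.13)
ET = 0.82 * 0.29 * (0.46*20 + 8.13)
ET = 0.82 * 0.29 * 17.3300

4.1211 mm/day


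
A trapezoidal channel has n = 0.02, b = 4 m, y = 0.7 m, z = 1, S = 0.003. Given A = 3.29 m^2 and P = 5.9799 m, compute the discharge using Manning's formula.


R = A/P = 3.29/5.9799 = 0.550176
Q = (1/0.02) * 3.29 * 0.550176^(2/3) * 0.003^0.5

6.0496 m^3/s


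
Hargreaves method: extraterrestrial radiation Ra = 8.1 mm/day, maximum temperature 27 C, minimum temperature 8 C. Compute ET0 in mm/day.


Tmean = (Tmax + Tmin)/2 = (27 + 8)/2 = 17.5
ET0 = 0.0023 * 8.1 * (17.5 + 17.8) * sqrt(27 - 8)
ET0 = 0.0023 * 8.1 * 35.3 * 4.358899

2.8666 mm/day


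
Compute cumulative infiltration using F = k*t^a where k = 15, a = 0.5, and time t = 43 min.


F = k * t^a = 15 * 43^0.5
F = 15 * 6.557439

98.3616 mm


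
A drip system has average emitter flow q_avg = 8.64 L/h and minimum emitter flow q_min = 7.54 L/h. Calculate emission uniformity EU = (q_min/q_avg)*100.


EU = (q_min/q_avg)*100 = (7.54/8.64)*100 = 87.2685%

87.2685 %


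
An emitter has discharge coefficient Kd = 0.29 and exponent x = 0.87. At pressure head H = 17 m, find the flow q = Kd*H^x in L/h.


q = Kd * H^x = 0.29 * 17^0.87 = 0.29 * 11.762254

3.4111 L/h


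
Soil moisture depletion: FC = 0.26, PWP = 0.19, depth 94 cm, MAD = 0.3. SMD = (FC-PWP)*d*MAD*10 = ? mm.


SMD = (FC - PWP) * d * MAD * 10
SMD = (0.26 - 0.19) * 94 * 0.3 * 10
SMD = 0.0700 * 94 * 0.3 * 10

19.7400 mm


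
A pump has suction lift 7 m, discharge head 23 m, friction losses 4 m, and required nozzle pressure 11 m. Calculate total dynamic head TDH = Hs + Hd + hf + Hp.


TDH = Hs + Hd + hf + Hp = 7 + 23 + 4 + 11 = 45

45 m


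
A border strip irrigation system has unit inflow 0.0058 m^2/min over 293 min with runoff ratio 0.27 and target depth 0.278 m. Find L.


L = q*t/((1+r)*Z)
L = 0.0058*293/((1+0.27)*0.278)
L = 1.6994/0.35306

4.8133 m


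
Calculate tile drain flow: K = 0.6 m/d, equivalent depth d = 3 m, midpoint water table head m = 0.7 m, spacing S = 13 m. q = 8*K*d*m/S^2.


q = 8*K*d*m/S^2
q = 8*0.6*3*0.7/13^2
q = 10.0800 / 169

0.0596 m/d


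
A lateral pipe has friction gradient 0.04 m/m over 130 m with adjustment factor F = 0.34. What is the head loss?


hf = J * L * F = 0.04 * 130 * 0.34 = 1.7680 m

1.7680 m


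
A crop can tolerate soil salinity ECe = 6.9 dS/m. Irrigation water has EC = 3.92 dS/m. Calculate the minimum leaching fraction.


LR = ECiw / (5*ECe - ECiw)
LR = 3.92 / (5*6.9 - 3.92)
LR = 3.92 / 30.5800

0.1282


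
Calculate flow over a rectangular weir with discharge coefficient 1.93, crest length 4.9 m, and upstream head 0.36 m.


Q = C * L * H^(3/2) = 1.93 * 4.9 * 0.36^1.5 = 1.93 * 4.9 * 0.216000

2.0427 m^3/s


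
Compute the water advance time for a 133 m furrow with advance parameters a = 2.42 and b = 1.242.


t = (L/a)^(1/b)
t = (133/2.42)^(1/1.242)
t = 54.958678^(1/1.242)

25.1765 min


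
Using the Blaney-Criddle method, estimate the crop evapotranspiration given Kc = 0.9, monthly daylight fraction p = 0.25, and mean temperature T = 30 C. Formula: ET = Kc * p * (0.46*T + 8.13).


ET = Kc * p * (0.46*T + 8.13)
ET = 0.9 * 0.25 * (0.46*30 + 8.13)
ET = 0.9 * 0.25 * 21.9300

4.9343 mm/day


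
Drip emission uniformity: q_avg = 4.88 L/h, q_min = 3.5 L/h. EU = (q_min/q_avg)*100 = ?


EU = (q_min/q_avg)*100 = (3.5/4.88)*100 = 71.7213%

71.7213 %


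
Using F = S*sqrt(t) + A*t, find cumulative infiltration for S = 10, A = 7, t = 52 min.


F = S*sqrt(t) + A*t
F = 10*sqrt(52) + 7*52
F = 10*7.211103 + 364

436.1110 mm


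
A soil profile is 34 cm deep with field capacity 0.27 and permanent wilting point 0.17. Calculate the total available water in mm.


AWC = (FC - PWP) * d * 10
AWC = (0.27 - 0.17) * 34 * 10
AWC = 0.1000 * 34 * 10

34.0000 mm


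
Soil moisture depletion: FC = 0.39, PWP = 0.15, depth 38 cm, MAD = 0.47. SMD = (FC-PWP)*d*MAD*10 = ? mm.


SMD = (FC - PWP) * d * MAD * 10
SMD = (0.39 - 0.15) * 38 * 0.47 * 10
SMD = 0.2400 * 38 * 0.47 * 10

42.8640 mm


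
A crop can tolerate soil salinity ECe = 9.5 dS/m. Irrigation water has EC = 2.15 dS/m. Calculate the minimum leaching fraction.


LR = ECiw / (5*ECe - ECiw)
LR = 2.15 / (5*9.5 - 2.15)
LR = 2.15 / 45.3500

0.0474


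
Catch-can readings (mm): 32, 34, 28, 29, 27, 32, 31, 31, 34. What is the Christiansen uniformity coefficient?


mean = 30.888889 mm
MAD = 1.925926 mm
CU = (1 - 1.925926/30.888889)*100

93.7650 %


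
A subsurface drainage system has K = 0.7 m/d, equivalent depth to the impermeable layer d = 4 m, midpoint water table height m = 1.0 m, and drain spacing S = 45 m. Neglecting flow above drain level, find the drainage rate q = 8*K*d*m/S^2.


q = 8*K*d*m/S^2
q = 8*0.7*4*1.0/45^2
q = 22.4000 / 2025

0.0111 m/d


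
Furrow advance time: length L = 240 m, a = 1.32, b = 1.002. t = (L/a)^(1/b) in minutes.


t = (L/a)^(1/b)
t = (240/1.32)^(1/1.002)
t = 181.818182^(1/1.002)

179.9397 min


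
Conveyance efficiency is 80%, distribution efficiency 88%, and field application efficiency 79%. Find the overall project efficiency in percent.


Ec = 0.8, Eb = 0.88, Ea = 0.79
E = 0.8 * 0.88 * 0.79 * 100 = 55.6160%

55.6160 %


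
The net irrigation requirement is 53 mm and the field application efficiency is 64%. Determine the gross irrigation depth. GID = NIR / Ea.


Ea = 64% = 0.64
GID = NIR / Ea = 53 / 0.64 = 82.8125 mm

82.8125 mm


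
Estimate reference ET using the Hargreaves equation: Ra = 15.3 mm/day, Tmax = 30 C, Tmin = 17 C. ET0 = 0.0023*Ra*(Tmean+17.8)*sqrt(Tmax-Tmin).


Tmean = (Tmax + Tmin)/2 = (30 + 17)/2 = 23.5
ET0 = 0.0023 * 15.3 * (23.5 + 17.8) * sqrt(30 - 17)
ET0 = 0.0023 * 15.3 * 41.3 * 3.605551

5.2401 mm/day


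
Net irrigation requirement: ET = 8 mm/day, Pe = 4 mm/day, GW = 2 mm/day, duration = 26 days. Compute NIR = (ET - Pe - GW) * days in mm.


Daily deficit = ET - Pe - GW = 8 - 4 - 2 = 2 mm/day
NIR = 2 * 26 = 52 mm

52.0000 mm


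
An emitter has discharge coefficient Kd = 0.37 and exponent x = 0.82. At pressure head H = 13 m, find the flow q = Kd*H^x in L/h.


q = Kd * H^x = 0.37 * 13^0.82 = 0.37 * 8.192823

3.0313 L/h


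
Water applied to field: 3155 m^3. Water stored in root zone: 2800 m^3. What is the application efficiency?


Ea = V_root / V_field * 100 = 2800 / 3155 * 100 = 88.7480%

88.7480 %


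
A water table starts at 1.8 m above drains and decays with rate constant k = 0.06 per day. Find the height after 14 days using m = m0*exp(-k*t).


m = m0 * exp(-k*t)
m = 1.8 * exp(-0.06 * 14)
m = 1.8 * exp(-0.8400)

0.7771 m


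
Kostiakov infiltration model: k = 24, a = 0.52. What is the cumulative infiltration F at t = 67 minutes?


F = k * t^a = 24 * 67^0.52
F = 24 * 8.903462

213.6831 mm


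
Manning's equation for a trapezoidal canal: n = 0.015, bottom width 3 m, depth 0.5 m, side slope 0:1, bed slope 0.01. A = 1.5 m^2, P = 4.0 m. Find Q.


R = A/P = 1.5/4.0 = 0.375000
Q = (1/0.015) * 1.5 * 0.375000^(2/3) * 0.01^0.5

5.2002 m^3/s


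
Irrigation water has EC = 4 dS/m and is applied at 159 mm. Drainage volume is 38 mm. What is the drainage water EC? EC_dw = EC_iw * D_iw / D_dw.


EC_dw = EC_iw * D_iw / D_dw
EC_dw = 4 * 159 / 38
EC_dw = 636 / 38

16.7368 dS/m


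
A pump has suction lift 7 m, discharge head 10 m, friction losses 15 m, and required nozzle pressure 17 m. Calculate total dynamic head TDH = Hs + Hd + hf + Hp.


TDH = Hs + Hd + hf + Hp = 7 + 10 + 15 + 17 = 49

49 m


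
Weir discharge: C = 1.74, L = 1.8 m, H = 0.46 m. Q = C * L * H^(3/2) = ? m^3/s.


Q = C * L * H^(3/2) = 1.74 * 1.8 * 0.46^1.5 = 1.74 * 1.8 * 0.311987

0.9771 m^3/s


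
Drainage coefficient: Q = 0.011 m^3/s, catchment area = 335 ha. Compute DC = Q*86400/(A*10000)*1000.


DC = Q * 86400 / (A * 10000) * 1000
DC = 0.011 * 86400 / (335 * 10000) * 1000
DC = 950400.0000 / 3350000

0.2837 mm/day


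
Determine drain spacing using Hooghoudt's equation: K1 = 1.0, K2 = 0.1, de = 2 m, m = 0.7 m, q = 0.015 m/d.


S^2 = 8*K2*de*m/q + 4*K1*m^2/q
S^2 = 8*0.1*2*0.7/0.015 + 4*1.0*0.7^2/0.015
S = sqrt(205.3333)

14.3295 m


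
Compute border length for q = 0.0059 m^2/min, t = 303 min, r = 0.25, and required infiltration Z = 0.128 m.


L = q*t/((1+r)*Z)
L = 0.0059*303/((1+0.25)*0.128)
L = 1.7877/0.16

11.1731 m


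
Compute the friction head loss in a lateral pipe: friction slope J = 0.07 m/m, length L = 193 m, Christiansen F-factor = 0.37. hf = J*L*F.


hf = J * L * F = 0.07 * 193 * 0.37 = 4.9987 m

4.9987 m


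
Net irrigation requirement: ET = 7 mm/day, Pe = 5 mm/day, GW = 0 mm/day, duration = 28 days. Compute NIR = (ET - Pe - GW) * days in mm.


Daily deficit = ET - Pe - GW = 7 - 5 - 0 = 2 mm/day
NIR = 2 * 28 = 56 mm

56.0000 mm


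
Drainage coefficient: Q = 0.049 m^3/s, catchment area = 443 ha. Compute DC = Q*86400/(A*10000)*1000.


DC = Q * 86400 / (A * 10000) * 1000
DC = 0.049 * 86400 / (443 * 10000) * 1000
DC = 4233600.0000 / 4430000

0.9557 mm/day


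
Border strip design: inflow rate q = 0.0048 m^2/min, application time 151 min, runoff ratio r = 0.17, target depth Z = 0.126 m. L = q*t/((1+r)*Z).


L = q*t/((1+r)*Z)
L = 0.0048*151/((1+0.17)*0.126)
L = 0.7248/0.14742

4.9166 m


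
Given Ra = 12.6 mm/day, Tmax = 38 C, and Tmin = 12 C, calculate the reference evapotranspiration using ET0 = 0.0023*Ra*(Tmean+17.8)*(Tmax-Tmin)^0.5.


Tmean = (Tmax + Tmin)/2 = (38 + 12)/2 = 25.0
ET0 = 0.0023 * 12.6 * (25.0 + 17.8) * sqrt(38 - 12)
ET0 = 0.0023 * 12.6 * 42.8 * 5.099020

6.3245 mm/day


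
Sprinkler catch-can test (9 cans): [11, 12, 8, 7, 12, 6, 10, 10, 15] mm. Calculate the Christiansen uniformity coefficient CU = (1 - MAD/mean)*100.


mean = 10.111111 mm
MAD = 2.123457 mm
CU = (1 - 2.123457/10.111111)*100

78.9988 %


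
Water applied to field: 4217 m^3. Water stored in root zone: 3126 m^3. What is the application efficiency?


Ea = V_root / V_field * 100 = 3126 / 4217 * 100 = 74.1285%

74.1285 %


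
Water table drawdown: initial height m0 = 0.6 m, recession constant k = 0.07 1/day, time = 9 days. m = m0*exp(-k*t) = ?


m = m0 * exp(-k*t)
m = 0.6 * exp(-0.07 * 9)
m = 0.6 * exp(-0.6300)

0.3196 m


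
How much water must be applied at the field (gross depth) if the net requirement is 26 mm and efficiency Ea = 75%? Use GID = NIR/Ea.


Ea = 75% = 0.75
GID = NIR / Ea = 26 / 0.75 = 34.6667 mm

34.6667 mm


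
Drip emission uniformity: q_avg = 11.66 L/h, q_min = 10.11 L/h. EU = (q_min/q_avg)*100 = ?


EU = (q_min/q_avg)*100 = (10.11/11.66)*100 = 86.7067%

86.7067 %


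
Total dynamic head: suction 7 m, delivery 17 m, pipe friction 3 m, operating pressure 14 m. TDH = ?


TDH = Hs + Hd + hf + Hp = 7 + 17 + 3 + 14 = 41

41 m


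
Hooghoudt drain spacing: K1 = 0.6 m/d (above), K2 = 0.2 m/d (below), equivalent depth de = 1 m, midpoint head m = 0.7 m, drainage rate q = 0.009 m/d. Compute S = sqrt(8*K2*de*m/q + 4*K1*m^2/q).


S^2 = 8*K2*de*m/q + 4*K1*m^2/q
S^2 = 8*0.2*1*0.7/0.009 + 4*0.6*0.7^2/0.009
S = sqrt(255.1111)

15.9722 m


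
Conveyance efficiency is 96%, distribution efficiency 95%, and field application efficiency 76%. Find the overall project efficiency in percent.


Ec = 0.96, Eb = 0.95, Ea = 0.76
E = 0.96 * 0.95 * 0.76 * 100 = 69.3120%

69.3120 %


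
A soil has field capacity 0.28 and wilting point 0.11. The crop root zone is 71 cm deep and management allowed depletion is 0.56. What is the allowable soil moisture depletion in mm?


SMD = (FC - PWP) * d * MAD * 10
SMD = (0.28 - 0.11) * 71 * 0.56 * 10
SMD = 0.1700 * 71 * 0.56 * 10

67.5920 mm


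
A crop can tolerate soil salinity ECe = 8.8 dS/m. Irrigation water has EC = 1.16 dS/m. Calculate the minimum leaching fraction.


LR = ECiw / (5*ECe - ECiw)
LR = 1.16 / (5*8.8 - 1.16)
LR = 1.16 / 42.8400

0.0271


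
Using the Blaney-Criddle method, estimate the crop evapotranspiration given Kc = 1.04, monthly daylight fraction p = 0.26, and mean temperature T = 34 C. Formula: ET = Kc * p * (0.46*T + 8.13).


ET = Kc * p * (0.46*T + 8.13)
ET = 1.04 * 0.26 * (0.46*34 + 8.13)
ET = 1.04 * 0.26 * 23.7700

6.4274 mm/day


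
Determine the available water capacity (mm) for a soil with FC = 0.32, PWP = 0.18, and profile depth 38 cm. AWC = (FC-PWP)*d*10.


AWC = (FC - PWP) * d * 10
AWC = (0.32 - 0.18) * 38 * 10
AWC = 0.1400 * 38 * 10

53.2000 mm


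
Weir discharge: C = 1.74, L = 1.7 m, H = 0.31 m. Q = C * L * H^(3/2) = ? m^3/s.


Q = C * L * H^(3/2) = 1.74 * 1.7 * 0.31^1.5 = 1.74 * 1.7 * 0.172601

0.5106 m^3/s


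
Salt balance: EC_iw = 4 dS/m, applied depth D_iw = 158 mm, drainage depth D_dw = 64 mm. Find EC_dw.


EC_dw = EC_iw * D_iw / D_dw
EC_dw = 4 * 158 / 64
EC_dw = 632 / 64

9.8750 dS/m


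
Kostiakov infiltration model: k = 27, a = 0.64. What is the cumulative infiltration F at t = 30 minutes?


F = k * t^a = 27 * 30^0.64
F = 27 * 8.817746

238.0791 mm


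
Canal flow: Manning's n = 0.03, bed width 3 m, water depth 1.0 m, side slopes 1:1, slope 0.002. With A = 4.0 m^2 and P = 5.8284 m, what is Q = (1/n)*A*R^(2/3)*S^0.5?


R = A/P = 4.0/5.8284 = 0.686295
Q = (1/0.03) * 4.0 * 0.686295^(2/3) * 0.002^0.5

4.6394 m^3/s


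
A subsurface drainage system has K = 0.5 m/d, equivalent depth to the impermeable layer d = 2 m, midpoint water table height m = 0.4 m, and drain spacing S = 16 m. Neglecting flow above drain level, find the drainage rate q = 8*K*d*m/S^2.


q = 8*K*d*m/S^2
q = 8*0.5*2*0.4/16^2
q = 3.2000 / 256

0.0125 m/d


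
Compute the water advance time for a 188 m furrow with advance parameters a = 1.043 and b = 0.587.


t = (L/a)^(1/b)
t = (188/1.043)^(1/0.587)
t = 180.249281^(1/0.587)

6967.1544 min


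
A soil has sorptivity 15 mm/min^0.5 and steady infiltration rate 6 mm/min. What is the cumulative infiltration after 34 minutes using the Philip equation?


F = S*sqrt(t) + A*t
F = 15*sqrt(34) + 6*34
F = 15*5.830952 + 204

291.4643 mm


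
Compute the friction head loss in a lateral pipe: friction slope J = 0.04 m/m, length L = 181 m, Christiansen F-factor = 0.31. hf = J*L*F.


hf = J * L * F = 0.04 * 181 * 0.31 = 2.2444 m

2.2444 m


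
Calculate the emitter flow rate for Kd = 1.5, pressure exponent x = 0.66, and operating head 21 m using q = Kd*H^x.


q = Kd * H^x = 1.5 * 21^0.66 = 1.5 * 7.458727

11.1881 L/h


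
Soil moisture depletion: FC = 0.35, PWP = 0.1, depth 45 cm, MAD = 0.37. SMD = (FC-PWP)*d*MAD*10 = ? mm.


SMD = (FC - PWP) * d * MAD * 10
SMD = (0.35 - 0.1) * 45 * 0.37 * 10
SMD = 0.2500 * 45 * 0.37 * 10

41.6250 mm


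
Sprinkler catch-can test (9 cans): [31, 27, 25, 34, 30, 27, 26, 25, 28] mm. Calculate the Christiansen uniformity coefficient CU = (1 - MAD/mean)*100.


mean = 28.111111 mm
MAD = 2.370370 mm
CU = (1 - 2.370370/28.111111)*100

91.5679 %


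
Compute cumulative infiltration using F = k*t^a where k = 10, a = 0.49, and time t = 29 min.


F = k * t^a = 10 * 29^0.49
F = 10 * 5.206849

52.0685 mm


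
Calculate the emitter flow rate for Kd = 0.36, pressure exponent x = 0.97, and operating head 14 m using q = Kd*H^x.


q = Kd * H^x = 0.36 * 14^0.97 = 0.36 * 12.934338

4.6564 L/h


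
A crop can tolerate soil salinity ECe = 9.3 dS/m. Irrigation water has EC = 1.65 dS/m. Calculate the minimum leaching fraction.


LR = ECiw / (5*ECe - ECiw)
LR = 1.65 / (5*9.3 - 1.65)
LR = 1.65 / 44.8500

0.0368


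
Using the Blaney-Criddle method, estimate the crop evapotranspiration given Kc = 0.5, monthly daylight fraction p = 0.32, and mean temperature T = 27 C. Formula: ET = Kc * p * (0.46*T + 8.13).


ET = Kc * p * (0.46*T + 8.13)
ET = 0.5 * 0.32 * (0.46*27 + 8.13)
ET = 0.5 * 0.32 * 20.5500

3.2880 mm/day


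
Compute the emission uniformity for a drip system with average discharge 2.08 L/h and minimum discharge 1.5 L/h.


EU = (q_min/q_avg)*100 = (1.5/2.08)*100 = 72.1154%

72.1154 %


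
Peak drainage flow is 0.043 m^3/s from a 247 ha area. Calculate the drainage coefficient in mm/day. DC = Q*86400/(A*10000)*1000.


DC = Q * 86400 / (A * 10000) * 1000
DC = 0.043 * 86400 / (247 * 10000) * 1000
DC = 3715200.0000 / 2470000

1.5041 mm/day


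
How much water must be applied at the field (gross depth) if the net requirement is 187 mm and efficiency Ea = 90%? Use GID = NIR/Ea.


Ea = 90% = 0.9
GID = NIR / Ea = 187 / 0.9 = 207.7778 mm

207.7778 mm


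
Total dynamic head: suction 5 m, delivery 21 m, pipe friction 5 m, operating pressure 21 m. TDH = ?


TDH = Hs + Hd + hf + Hp = 5 + 21 + 5 + 21 = 52

52 m


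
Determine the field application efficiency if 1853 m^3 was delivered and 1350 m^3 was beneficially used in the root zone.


Ea = V_root / V_field * 100 = 1350 / 1853 * 100 = 72.8548%

72.8548 %


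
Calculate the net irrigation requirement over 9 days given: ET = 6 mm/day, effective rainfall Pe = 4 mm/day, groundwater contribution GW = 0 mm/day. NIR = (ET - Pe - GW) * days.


Daily deficit = ET - Pe - GW = 6 - 4 - 0 = 2 mm/day
NIR = 2 * 9 = 18 mm

18.0000 mm


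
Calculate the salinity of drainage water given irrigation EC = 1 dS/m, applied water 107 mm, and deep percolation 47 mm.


EC_dw = EC_iw * D_iw / D_dw
EC_dw = 1 * 107 / 47
EC_dw = 107 / 47

2.2766 dS/m


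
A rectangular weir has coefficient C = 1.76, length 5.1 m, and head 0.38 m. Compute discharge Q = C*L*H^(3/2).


Q = C * L * H^(3/2) = 1.76 * 5.1 * 0.38^1.5 = 1.76 * 5.1 * 0.234248

2.1026 m^3/s


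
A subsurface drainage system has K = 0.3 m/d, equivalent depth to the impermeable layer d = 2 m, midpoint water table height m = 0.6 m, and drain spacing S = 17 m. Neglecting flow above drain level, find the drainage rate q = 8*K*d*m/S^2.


q = 8*K*d*m/S^2
q = 8*0.3*2*0.6/17^2
q = 2.8800 / 289

0.0100 m/d


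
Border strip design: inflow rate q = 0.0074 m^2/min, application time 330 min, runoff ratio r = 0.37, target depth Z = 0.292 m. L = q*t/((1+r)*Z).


L = q*t/((1+r)*Z)
L = 0.0074*330/((1+0.37)*0.292)
L = 2.442/0.40004

6.1044 m


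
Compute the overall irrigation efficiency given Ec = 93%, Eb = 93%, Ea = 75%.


Ec = 0.93, Eb = 0.93, Ea = 0.75
E = 0.93 * 0.93 * 0.75 * 100 = 64.8675%

64.8675 %


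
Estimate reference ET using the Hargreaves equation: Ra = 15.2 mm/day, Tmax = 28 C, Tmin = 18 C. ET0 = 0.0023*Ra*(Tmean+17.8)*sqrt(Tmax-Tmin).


Tmean = (Tmax + Tmin)/2 = (28 + 18)/2 = 23.0
ET0 = 0.0023 * 15.2 * (23.0 + 17.8) * sqrt(28 - 18)
ET0 = 0.0023 * 15.2 * 40.8 * 3.162278

4.5106 mm/day


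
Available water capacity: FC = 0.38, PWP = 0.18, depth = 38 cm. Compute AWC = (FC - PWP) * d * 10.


AWC = (FC - PWP) * d * 10
AWC = (0.38 - 0.18) * 38 * 10
AWC = 0.2000 * 38 * 10

76.0000 mm


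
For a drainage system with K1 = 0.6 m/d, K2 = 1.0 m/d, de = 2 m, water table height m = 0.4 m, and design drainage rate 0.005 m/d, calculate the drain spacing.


S^2 = 8*K2*de*m/q + 4*K1*m^2/q
S^2 = 8*1.0*2*0.4/0.005 + 4*0.6*0.4^2/0.005
S = sqrt(1356.8000)

36.8348 m


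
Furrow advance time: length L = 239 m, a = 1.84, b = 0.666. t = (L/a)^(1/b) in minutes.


t = (L/a)^(1/b)
t = (239/1.84)^(1/0.666)
t = 129.891304^(1/0.666)

1491.2267 min


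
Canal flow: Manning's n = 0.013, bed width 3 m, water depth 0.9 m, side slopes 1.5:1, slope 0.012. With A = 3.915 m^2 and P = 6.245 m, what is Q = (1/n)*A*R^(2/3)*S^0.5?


R = A/P = 3.915/6.245 = 0.626902
Q = (1/0.013) * 3.915 * 0.626902^(2/3) * 0.012^0.5

24.1646 m^3/s


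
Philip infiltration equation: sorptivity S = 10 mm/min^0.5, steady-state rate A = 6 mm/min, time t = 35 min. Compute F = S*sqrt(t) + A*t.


F = S*sqrt(t) + A*t
F = 10*sqrt(35) + 6*35
F = 10*5.916080 + 210

269.1608 mm


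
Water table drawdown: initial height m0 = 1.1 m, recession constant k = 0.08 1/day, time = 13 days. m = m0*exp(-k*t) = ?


m = m0 * exp(-k*t)
m = 1.1 * exp(-0.08 * 13)
m = 1.1 * exp(-1.0400)

0.3888 m


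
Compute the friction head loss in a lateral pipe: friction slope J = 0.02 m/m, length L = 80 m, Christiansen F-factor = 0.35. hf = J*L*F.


hf = J * L * F = 0.02 * 80 * 0.35 = 0.5600 m

0.5600 m


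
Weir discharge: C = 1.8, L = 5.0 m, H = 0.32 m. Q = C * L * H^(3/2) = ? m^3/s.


Q = C * L * H^(3/2) = 1.8 * 5.0 * 0.32^1.5 = 1.8 * 5.0 * 0.181019

1.6292 m^3/s


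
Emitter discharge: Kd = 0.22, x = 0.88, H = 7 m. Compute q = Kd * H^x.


q = Kd * H^x = 0.22 * 7^0.88 = 0.22 * 5.542252

1.2193 L/h


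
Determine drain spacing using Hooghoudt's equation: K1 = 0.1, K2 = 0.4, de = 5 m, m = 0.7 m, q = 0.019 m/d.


S^2 = 8*K2*de*m/q + 4*K1*m^2/q
S^2 = 8*0.4*5*0.7/0.019 + 4*0.1*0.7^2/0.019
S = sqrt(599.7895)

24.4906 m


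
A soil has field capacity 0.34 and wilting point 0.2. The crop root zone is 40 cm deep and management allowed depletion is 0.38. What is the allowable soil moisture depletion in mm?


SMD = (FC - PWP) * d * MAD * 10
SMD = (0.34 - 0.2) * 40 * 0.38 * 10
SMD = 0.1400 * 40 * 0.38 * 10

21.2800 mm


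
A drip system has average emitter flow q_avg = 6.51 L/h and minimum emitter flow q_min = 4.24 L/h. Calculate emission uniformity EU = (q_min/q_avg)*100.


EU = (q_min/q_avg)*100 = (4.24/6.51)*100 = 65.1306%

65.1306 %


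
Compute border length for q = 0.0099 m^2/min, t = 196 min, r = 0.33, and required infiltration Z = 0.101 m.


L = q*t/((1+r)*Z)
L = 0.0099*196/((1+0.33)*0.101)
L = 1.9404/0.13433

14.4450 m


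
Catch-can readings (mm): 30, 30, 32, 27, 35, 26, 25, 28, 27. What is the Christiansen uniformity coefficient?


mean = 28.888889 mm
MAD = 2.543210 mm
CU = (1 - 2.543210/28.888889)*100

91.1966 %


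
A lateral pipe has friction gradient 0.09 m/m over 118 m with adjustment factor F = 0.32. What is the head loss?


hf = J * L * F = 0.09 * 118 * 0.32 = 3.3984 m

3.3984 m


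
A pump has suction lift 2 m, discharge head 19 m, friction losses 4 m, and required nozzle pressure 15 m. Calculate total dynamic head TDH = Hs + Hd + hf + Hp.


TDH = Hs + Hd + hf + Hp = 2 + 19 + 4 + 15 = 40

40 m


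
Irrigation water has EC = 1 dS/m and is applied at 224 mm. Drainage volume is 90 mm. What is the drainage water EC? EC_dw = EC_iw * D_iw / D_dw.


EC_dw = EC_iw * D_iw / D_dw
EC_dw = 1 * 224 / 90
EC_dw = 224 / 90

2.4889 dS/m
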